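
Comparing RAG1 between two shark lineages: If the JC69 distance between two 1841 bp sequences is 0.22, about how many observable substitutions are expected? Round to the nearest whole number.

351

Invert JC69: p = (3/4)(1 − e^(−4d/3)) = 0.75 × (1 − e^(-0.293333)) = 0.75 × (1 − 0.745774) = 0.190670.
Expected differing sites = pL ≈ 0.190670 × 1841 = 351.02347 ≈ 351.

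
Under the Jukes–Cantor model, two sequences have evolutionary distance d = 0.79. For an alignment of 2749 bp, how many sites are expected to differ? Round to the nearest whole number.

Invert JC69: p = (3/4)(1 − e^(−4d/3)) = 0.75 × (1 − e^(-1.053333)) = 0.75 × (1 − 0.348773) = 0.488420.
Expected differing sites = pL ≈ 0.488420 × 2749 = 1342.66658 ≈ 1343.

1343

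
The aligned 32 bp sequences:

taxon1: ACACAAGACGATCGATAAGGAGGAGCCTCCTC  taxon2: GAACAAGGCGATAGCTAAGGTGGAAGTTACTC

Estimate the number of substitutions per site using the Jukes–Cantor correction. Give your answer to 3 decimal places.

0.404

The sequences differ at 10 of 32 sites (1, 2, 8, 13, 15, 21, 25, 26, 27, 29), so p = 10/32 = 0.3125.
d = −(3/4) ln(1 − 4p/3) = −0.75 ln(1 − 0.416667) = −0.75 ln(0.583333)
  = −0.75 × (-0.538997) = 0.404248 substitutions/site.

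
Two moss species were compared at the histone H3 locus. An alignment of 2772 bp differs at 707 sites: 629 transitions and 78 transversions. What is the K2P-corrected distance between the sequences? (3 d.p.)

0.343

P = 629/2772 ≈ 0.226912 and Q = 78/2772 ≈ 0.028139.
Under the Kimura two-parameter model, d = −½ ln(1 − 2P − Q) − ¼ ln(1 − 2Q).
1 − 2P − Q = 0.518037, giving −½ ln(0.518037) = 0.328854.
1 − 2Q = 0.943722, giving −¼ ln(0.943722) = 0.014481.
d = 0.328854 + 0.014481 = 0.343335.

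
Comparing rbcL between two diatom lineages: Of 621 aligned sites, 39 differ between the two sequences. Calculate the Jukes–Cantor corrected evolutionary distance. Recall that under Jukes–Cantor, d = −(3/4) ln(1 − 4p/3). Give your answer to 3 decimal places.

p = 39/621 ≈ 0.062802.
d = −(3/4) ln(1 − 4p/3) = −0.75 ln(1 − 0.083736) = −0.75 ln(0.916264)
  = −0.75 × (-0.087451) = 0.065588 substitutions/site.

0.066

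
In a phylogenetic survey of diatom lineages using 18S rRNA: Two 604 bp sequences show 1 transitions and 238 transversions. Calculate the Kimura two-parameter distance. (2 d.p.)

0.64

P = 1/604 ≈ 0.001656 and Q = 238/604 ≈ 0.39404.
Under the Kimura two-parameter model, d = −½ ln(1 − 2P − Q) − ¼ ln(1 − 2Q).
1 − 2P − Q = 0.602648, giving −½ ln(0.602648) = 0.253211.
1 − 2Q = 0.21192, giving −¼ ln(0.21192) = 0.387887.
d = 0.253211 + 0.387887 = 0.641098.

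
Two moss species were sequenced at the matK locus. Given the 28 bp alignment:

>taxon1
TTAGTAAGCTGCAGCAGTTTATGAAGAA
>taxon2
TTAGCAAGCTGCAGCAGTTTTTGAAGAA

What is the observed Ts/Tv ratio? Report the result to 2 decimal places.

1.00

Transitions are A↔G and C↔T; transversions are all other mismatches.
Transitions: 1. Transversions: 1.
R = 1/1 = 1.00.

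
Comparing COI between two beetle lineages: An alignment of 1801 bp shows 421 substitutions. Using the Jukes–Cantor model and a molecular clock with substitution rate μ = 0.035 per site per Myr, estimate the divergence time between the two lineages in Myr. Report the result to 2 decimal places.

4.00

p = 421/1801 ≈ 0.233759.
d = −(3/4) ln(1 − 4p/3) = −0.75 ln(1 − 0.311679) = −0.75 ln(0.688321)
  = −0.75 × (-0.373500) = 0.280125 substitutions/site.
Under a molecular clock d = 2μt, so t = d/(2μ) = 0.280125 / (2 × 0.035) = 4.00 Myr.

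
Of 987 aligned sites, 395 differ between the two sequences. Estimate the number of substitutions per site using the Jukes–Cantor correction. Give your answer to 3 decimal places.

p = 395/987 ≈ 0.400203.
d = −(3/4) ln(1 − 4p/3) = −0.75 ln(1 − 0.533604) = −0.75 ln(0.466396)
  = −0.75 × (-0.762720) = 0.572040 substitutions/site.

0.572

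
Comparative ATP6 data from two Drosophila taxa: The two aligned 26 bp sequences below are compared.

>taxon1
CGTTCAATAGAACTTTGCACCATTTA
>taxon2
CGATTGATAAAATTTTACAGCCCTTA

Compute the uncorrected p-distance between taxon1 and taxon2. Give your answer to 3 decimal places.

0.346

The sequences differ at 9 of 26 positions (sites 3, 5, 6, 10, 13, 17, 20, 22, 23).
p = 9/26 = 0.346153… ≈ 0.346 (to 3 d.p.).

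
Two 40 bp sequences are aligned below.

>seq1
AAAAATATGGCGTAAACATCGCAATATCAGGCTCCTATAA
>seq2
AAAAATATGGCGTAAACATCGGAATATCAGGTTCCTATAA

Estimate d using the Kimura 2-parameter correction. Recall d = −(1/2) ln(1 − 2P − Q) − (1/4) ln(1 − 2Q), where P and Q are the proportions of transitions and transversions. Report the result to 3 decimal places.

Of 40 sites, 1 differences are transitions and 1 are transversions, so P = 1/40 = 0.025 and Q = 1/40 = 0.025.
Under the Kimura two-parameter model, d = −½ ln(1 − 2P − Q) − ¼ ln(1 − 2Q).
1 − 2P − Q = 0.925, giving −½ ln(0.925) = 0.038981.
1 − 2Q = 0.95, giving −¼ ln(0.95) = 0.012823.
d = 0.038981 + 0.012823 = 0.051804.

0.052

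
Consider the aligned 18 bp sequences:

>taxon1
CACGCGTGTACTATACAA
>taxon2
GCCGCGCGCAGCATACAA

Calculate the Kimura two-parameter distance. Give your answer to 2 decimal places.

Of 18 sites, 3 differences are transitions and 3 are transversions, so P = 3/18 ≈ 0.166667 and Q = 3/18 ≈ 0.166667.
Under the Kimura two-parameter model, d = −½ ln(1 − 2P − Q) − ¼ ln(1 − 2Q).
1 − 2P − Q = 0.499999, giving −½ ln(0.499999) = 0.346575.
1 − 2Q = 0.666666, giving −¼ ln(0.666666) = 0.101367.
d = 0.346575 + 0.101367 = 0.447942.

0.45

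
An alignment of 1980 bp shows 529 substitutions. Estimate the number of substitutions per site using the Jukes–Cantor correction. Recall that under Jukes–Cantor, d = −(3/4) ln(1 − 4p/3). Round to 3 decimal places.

0.330

p = 529/1980 ≈ 0.267172.
d = −(3/4) ln(1 − 4p/3) = −0.75 ln(1 − 0.356229) = −0.75 ln(0.643771)
  = −0.75 × (-0.440412) = 0.330309 substitutions/site.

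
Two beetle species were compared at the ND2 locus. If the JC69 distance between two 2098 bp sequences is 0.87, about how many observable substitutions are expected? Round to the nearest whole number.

1080

Invert JC69: p = (3/4)(1 − e^(−4d/3)) = 0.75 × (1 − e^(-1.16)) = 0.75 × (1 − 0.313486) = 0.514886.
Expected differing sites = pL ≈ 0.514886 × 2098 = 1080.230828 ≈ 1080.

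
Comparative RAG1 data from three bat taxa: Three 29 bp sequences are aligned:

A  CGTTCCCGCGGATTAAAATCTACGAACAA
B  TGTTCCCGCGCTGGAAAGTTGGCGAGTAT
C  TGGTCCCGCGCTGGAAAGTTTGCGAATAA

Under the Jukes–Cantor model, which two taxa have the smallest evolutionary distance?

B and C

A–B: 12/29 differ, p = 0.414, d = 0.602.
A–C: 10/29 differ, p = 0.345, d = 0.462.
B–C: 4/29 differ, p = 0.138, d = 0.152.
The smallest distance is between B and C.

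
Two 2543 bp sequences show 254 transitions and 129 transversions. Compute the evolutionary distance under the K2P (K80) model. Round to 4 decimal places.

P = 254/2543 ≈ 0.099882 and Q = 129/2543 ≈ 0.050727.
Under the Kimura two-parameter model, d = −½ ln(1 − 2P − Q) − ¼ ln(1 − 2Q).
1 − 2P − Q = 0.749509, giving −½ ln(0.749509) = 0.144168.
1 − 2Q = 0.898546, giving −¼ ln(0.898546) = 0.026744.
d = 0.144168 + 0.026744 = 0.170912.

0.1709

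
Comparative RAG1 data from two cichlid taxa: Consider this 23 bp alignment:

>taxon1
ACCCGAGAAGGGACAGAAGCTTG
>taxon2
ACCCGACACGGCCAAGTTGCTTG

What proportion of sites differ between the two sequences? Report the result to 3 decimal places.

0.304

The sequences differ at 7 of 23 positions (sites 7, 9, 12, 13, 14, 17, 18).
p = 7/23 = 0.304347… ≈ 0.304 (to 3 d.p.).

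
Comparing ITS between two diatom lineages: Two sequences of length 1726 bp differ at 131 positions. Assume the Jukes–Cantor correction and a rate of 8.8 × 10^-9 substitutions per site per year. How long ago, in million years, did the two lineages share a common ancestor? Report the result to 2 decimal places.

p = 131/1726 ≈ 0.075898.
d = −(3/4) ln(1 − 4p/3) = −0.75 ln(1 − 0.101197) = −0.75 ln(0.898803)
  = −0.75 × (-0.106691) = 0.080018 substitutions/site.
Under a molecular clock d = 2μt, so t = d/(2μ) = 0.080018 / (2 × 8.8 × 10^-9) = 4.55 million years.

4.55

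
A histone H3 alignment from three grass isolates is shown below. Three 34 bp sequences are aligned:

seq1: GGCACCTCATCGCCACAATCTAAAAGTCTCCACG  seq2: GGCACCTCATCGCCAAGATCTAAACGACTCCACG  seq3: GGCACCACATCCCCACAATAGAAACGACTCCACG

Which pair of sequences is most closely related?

seq1–seq2: 4/34 differ, p = 0.118, d = 0.128.
seq1–seq3: 6/34 differ, p = 0.176, d = 0.201.
seq2–seq3: 6/34 differ, p = 0.176, d = 0.201.
The smallest distance is between seq1 and seq2.

seq1 and seq2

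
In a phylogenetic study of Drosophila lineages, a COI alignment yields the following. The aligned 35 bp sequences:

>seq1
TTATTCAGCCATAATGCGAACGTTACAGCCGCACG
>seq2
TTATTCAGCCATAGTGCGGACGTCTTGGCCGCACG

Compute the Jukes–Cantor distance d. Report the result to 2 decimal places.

0.19

The sequences differ at 6 of 35 sites (14, 19, 24, 25, 26, 27), so p = 6/35 ≈ 0.171429.
d = −(3/4) ln(1 − 4p/3) = −0.75 ln(1 − 0.228572) = −0.75 ln(0.771428)
  = −0.75 × (-0.259512) = 0.194634 substitutions/site.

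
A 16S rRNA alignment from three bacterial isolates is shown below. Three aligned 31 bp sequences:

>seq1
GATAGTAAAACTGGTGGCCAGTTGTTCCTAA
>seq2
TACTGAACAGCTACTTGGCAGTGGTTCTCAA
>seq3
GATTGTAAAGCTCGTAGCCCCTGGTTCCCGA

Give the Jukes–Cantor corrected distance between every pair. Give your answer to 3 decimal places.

d(seq1,seq2) = 0.614, d(seq1,seq3) = 0.367, d(seq2,seq3) = 0.544

seq1–seq2: 13/31 sites differ → p ≈ 0.419355, d = −0.75 ln(1 − 0.55914) = 0.614271 ≈ 0.614.
seq1–seq3: 9/31 sites differ → p ≈ 0.290323, d = −0.75 ln(1 − 0.387097) = 0.367161 ≈ 0.367.
seq2–seq3: 12/31 sites differ → p ≈ 0.387097, d = −0.75 ln(1 − 0.516129) = 0.544453 ≈ 0.544.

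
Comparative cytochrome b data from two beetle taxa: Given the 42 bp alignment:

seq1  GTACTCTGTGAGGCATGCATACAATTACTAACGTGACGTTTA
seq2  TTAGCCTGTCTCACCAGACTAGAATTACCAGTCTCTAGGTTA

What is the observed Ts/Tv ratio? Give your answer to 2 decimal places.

Transitions are A↔G and C↔T; transversions are all other mismatches.
Transitions: 5. Transversions: 15.
R = 5/15 = 0.333333… ≈ 0.33 (to 2 d.p.).

0.33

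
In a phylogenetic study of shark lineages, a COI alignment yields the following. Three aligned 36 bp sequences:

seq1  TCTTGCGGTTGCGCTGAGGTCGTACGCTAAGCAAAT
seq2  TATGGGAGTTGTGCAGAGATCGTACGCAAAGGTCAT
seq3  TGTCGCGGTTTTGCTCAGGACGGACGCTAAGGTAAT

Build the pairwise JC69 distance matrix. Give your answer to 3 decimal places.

d(seq1,seq2) = 0.392, d(seq1,seq3) = 0.304, d(seq2,seq3) = 0.441

seq1–seq2: 11/36 sites differ → p ≈ 0.305556, d = −0.75 ln(1 − 0.407408) = 0.392437 ≈ 0.392.
seq1–seq3: 9/36 sites differ → p = 0.25, d = −0.75 ln(1 − 0.333333) = 0.304098 ≈ 0.304.
seq2–seq3: 12/36 sites differ → p ≈ 0.333333, d = −0.75 ln(1 − 0.444444) = 0.440839 ≈ 0.441.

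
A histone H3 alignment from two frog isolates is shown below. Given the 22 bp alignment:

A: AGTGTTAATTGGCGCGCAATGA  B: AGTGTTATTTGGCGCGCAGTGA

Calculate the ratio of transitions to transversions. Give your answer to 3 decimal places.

1.000

Transitions are A↔G and C↔T; transversions are all other mismatches.
Transitions: 1. Transversions: 1.
R = 1/1 = 1.000.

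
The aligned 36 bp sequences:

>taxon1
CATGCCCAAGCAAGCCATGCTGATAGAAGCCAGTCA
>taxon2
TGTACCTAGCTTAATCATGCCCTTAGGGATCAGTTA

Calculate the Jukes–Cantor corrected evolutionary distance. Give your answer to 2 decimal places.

The sequences differ at 18 of 36 sites, so p = 18/36 = 0.5.
d = −(3/4) ln(1 − 4p/3) = −0.75 ln(1 − 0.666667) = −0.75 ln(0.333333)
  = −0.75 × (-1.098613) = 0.823960 substitutions/site.

0.82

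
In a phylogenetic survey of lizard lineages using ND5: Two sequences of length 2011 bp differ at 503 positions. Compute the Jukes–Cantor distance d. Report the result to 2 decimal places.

0.30

p = 503/2011 ≈ 0.250124.
d = −(3/4) ln(1 − 4p/3) = −0.75 ln(1 − 0.333499) = −0.75 ln(0.666501)
  = −0.75 × (-0.405714) = 0.304286 substitutions/site.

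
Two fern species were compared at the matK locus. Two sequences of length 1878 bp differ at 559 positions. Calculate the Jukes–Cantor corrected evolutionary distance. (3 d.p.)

p = 559/1878 ≈ 0.297657.
d = −(3/4) ln(1 − 4p/3) = −0.75 ln(1 − 0.396876) = −0.75 ln(0.603124)
  = −0.75 × (-0.505632) = 0.379224 substitutions/site.

0.379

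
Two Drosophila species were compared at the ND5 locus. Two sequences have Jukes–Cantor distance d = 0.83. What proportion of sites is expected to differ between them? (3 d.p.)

p = (3/4)(1 − e^(−4d/3)) = 0.75 × (1 − e^(-1.106667)) = 0.75 × (1 − 0.330659) = 0.502006.

0.502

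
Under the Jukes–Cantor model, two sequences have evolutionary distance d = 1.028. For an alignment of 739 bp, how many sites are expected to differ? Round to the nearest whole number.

414

Invert JC69: p = (3/4)(1 − e^(−4d/3)) = 0.75 × (1 − e^(-1.370667)) = 0.75 × (1 − 0.253938) = 0.559547.
Expected differing sites = pL ≈ 0.559547 × 739 = 413.505233 ≈ 414.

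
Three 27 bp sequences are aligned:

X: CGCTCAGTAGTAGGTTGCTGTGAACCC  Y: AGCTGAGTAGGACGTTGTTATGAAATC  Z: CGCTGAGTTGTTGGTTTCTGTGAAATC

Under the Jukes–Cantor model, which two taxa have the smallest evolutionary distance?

X and Z

X–Y: 8/27 differ, p = 0.296, d = 0.377.
X–Z: 6/27 differ, p = 0.222, d = 0.264.
Y–Z: 8/27 differ, p = 0.296, d = 0.377.
The smallest distance is between X and Z.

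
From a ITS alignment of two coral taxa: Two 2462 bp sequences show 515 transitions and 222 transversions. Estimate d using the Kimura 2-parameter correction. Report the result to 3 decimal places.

P = 515/2462 ≈ 0.20918 and Q = 222/2462 ≈ 0.090171.
Under the Kimura two-parameter model, d = −½ ln(1 − 2P − Q) − ¼ ln(1 − 2Q).
1 − 2P − Q = 0.491469, giving −½ ln(0.491469) = 0.355178.
1 − 2Q = 0.819658, giving −¼ ln(0.819658) = 0.049717.
d = 0.355178 + 0.049717 = 0.404895.

0.405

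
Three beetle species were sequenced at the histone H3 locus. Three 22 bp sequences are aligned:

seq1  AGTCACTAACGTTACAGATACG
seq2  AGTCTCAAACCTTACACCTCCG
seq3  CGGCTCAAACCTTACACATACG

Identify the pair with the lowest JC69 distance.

seq1–seq2: 6/22 differ, p = 0.273, d = 0.339.
seq1–seq3: 6/22 differ, p = 0.273, d = 0.339.
seq2–seq3: 4/22 differ, p = 0.182, d = 0.208.
The smallest distance is between seq2 and seq3.

seq2 and seq3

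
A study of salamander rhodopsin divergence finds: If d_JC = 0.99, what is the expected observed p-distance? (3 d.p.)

p = (3/4)(1 − e^(−4d/3)) = 0.75 × (1 − e^(-1.32)) = 0.75 × (1 − 0.267135) = 0.549649.

0.550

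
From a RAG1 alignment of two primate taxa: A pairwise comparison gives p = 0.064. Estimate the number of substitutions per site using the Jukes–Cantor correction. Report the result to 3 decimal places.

0.067

d = −(3/4) ln(1 − 4p/3) = −0.75 ln(1 − 0.085333) = −0.75 ln(0.914667)
  = −0.75 × (-0.089195) = 0.066896 substitutions/site.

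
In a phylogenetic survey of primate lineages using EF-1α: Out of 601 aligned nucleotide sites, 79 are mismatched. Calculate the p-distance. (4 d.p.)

0.1314

p = 79/601 = 0.131447… ≈ 0.1314 (to 4 d.p.).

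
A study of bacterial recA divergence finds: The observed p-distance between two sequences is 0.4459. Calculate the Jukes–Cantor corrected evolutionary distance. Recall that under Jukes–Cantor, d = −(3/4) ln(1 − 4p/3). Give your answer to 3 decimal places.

d = −(3/4) ln(1 − 4p/3) = −0.75 ln(1 − 0.594533) = −0.75 ln(0.405467)
  = −0.75 × (-0.902716) = 0.677037 substitutions/site.

0.677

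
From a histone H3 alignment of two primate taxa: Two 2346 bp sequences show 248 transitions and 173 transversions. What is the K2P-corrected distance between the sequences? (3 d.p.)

P = 248/2346 ≈ 0.105712 and Q = 173/2346 ≈ 0.073743.
Under the Kimura two-parameter model, d = −½ ln(1 − 2P − Q) − ¼ ln(1 − 2Q).
1 − 2P − Q = 0.714833, giving −½ ln(0.714833) = 0.167853.
1 − 2Q = 0.852514, giving −¼ ln(0.852514) = 0.039891.
d = 0.167853 + 0.039891 = 0.207744.

0.208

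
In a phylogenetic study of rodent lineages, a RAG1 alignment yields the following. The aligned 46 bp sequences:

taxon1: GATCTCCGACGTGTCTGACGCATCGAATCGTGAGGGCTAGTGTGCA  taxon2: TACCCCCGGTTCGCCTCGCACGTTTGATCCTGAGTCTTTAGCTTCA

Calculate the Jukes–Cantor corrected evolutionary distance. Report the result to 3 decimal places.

0.892

The sequences differ at 24 of 46 sites, so p = 24/46 ≈ 0.521739.
d = −(3/4) ln(1 − 4p/3) = −0.75 ln(1 − 0.695652) = −0.75 ln(0.304348)
  = −0.75 × (-1.189583) = 0.892187 substitutions/site.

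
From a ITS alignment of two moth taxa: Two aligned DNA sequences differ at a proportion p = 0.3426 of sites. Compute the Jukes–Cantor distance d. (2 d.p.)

d = −(3/4) ln(1 − 4p/3) = −0.75 ln(1 − 0.4568) = −0.75 ln(0.5432)
  = −0.75 × (-0.610278) = 0.457709 substitutions/site.

0.46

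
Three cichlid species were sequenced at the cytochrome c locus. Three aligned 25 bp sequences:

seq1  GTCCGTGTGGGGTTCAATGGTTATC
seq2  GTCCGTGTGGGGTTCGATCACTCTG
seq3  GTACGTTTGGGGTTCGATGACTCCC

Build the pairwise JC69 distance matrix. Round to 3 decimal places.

seq1–seq2: 6/25 sites differ → p = 0.24, d = −0.75 ln(1 − 0.32) = 0.289247 ≈ 0.289.
seq1–seq3: 7/25 sites differ → p = 0.28, d = −0.75 ln(1 − 0.373333) = 0.350505 ≈ 0.351.
seq2–seq3: 5/25 sites differ → p = 0.2, d = −0.75 ln(1 − 0.266667) = 0.232617 ≈ 0.233.

d(seq1,seq2) = 0.289, d(seq1,seq3) = 0.351, d(seq2,seq3) = 0.233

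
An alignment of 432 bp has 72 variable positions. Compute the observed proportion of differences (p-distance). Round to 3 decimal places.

0.167

p = 72/432 = 0.166666… ≈ 0.167 (to 3 d.p.).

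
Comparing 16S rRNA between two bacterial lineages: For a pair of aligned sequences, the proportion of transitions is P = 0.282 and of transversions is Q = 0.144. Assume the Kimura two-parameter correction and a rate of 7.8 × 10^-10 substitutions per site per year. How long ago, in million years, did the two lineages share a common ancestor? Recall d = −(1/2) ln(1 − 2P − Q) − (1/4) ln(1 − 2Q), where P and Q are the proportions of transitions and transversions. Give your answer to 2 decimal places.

448.99

Under the Kimura two-parameter model, d = −½ ln(1 − 2P − Q) − ¼ ln(1 − 2Q).
1 − 2P − Q = 0.292, giving −½ ln(0.292) = 0.615501.
1 − 2Q = 0.712, giving −¼ ln(0.712) = 0.084919.
d = 0.615501 + 0.084919 = 0.700420.
Under a molecular clock d = 2μt, so t = d/(2μ) = 0.700420 / (2 × 7.8 × 10^-10) = 448.99 million years.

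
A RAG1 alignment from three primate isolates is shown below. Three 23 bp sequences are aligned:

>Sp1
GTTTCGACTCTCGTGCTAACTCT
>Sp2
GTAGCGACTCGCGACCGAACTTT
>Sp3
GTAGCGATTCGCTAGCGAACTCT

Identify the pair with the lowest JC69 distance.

Sp1–Sp2: 7/23 differ, p = 0.304, d = 0.390.
Sp1–Sp3: 7/23 differ, p = 0.304, d = 0.390.
Sp2–Sp3: 4/23 differ, p = 0.174, d = 0.198.
The smallest distance is between Sp2 and Sp3.

Sp2 and Sp3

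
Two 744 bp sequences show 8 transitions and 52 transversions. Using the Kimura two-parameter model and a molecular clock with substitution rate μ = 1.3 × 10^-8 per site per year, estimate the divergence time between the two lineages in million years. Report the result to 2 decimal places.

3.29

P = 8/744 ≈ 0.010753 and Q = 52/744 ≈ 0.069892.
Under the Kimura two-parameter model, d = −½ ln(1 − 2P − Q) − ¼ ln(1 − 2Q).
1 − 2P − Q = 0.908602, giving −½ ln(0.908602) = 0.047924.
1 − 2Q = 0.860216, giving −¼ ln(0.860216) = 0.037643.
d = 0.047924 + 0.037643 = 0.085567.
Under a molecular clock d = 2μt, so t = d/(2μ) = 0.085567 / (2 × 1.3 × 10^-8) = 3.29 million years.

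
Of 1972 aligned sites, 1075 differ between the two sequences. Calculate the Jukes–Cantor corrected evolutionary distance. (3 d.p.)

p = 1075/1972 ≈ 0.545132.
d = −(3/4) ln(1 − 4p/3) = −0.75 ln(1 − 0.726843) = −0.75 ln(0.273157)
  = −0.75 × (-1.297709) = 0.973282 substitutions/site.

0.973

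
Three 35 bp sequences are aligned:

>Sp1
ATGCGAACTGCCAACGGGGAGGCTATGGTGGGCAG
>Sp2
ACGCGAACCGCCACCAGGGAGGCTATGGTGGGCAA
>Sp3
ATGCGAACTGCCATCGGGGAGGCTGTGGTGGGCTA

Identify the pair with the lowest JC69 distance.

Sp1 and Sp3

Sp1–Sp2: 5/35 differ, p = 0.143, d = 0.158.
Sp1–Sp3: 4/35 differ, p = 0.114, d = 0.124.
Sp2–Sp3: 6/35 differ, p = 0.171, d = 0.195.
The smallest distance is between Sp1 and Sp3.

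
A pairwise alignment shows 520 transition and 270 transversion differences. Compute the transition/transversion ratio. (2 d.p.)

R = 520/270 = 1.925925… ≈ 1.93 (to 2 d.p.).

1.93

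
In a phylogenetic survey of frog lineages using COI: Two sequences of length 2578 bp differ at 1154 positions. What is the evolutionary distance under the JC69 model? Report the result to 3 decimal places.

p = 1154/2578 ≈ 0.447634.
d = −(3/4) ln(1 − 4p/3) = −0.75 ln(1 − 0.596845) = −0.75 ln(0.403155)
  = −0.75 × (-0.908434) = 0.681326 substitutions/site.

0.681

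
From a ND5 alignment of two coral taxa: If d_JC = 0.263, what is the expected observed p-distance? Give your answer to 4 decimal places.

p = (3/4)(1 − e^(−4d/3)) = 0.75 × (1 − e^(-0.350667)) = 0.75 × (1 − 0.704218) = 0.221837.

0.2218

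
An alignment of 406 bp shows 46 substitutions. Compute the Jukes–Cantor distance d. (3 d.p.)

p = 46/406 ≈ 0.1133.
d = −(3/4) ln(1 − 4p/3) = −0.75 ln(1 − 0.151067) = −0.75 ln(0.848933)
  = −0.75 × (-0.163775) = 0.122831 substitutions/site.

0.123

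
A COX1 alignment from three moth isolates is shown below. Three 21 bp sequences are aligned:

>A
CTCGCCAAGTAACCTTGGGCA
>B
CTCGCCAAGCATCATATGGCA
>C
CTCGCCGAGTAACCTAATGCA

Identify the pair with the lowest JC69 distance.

A and C

A–B: 5/21 differ, p = 0.238, d = 0.286.
A–C: 4/21 differ, p = 0.190, d = 0.220.
B–C: 6/21 differ, p = 0.286, d = 0.360.
The smallest distance is between A and C.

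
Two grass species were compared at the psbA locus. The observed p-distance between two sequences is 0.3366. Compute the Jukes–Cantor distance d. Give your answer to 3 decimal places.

d = −(3/4) ln(1 − 4p/3) = −0.75 ln(1 − 0.4488) = −0.75 ln(0.5512)
  = −0.75 × (-0.595658) = 0.446744 substitutions/site.

0.447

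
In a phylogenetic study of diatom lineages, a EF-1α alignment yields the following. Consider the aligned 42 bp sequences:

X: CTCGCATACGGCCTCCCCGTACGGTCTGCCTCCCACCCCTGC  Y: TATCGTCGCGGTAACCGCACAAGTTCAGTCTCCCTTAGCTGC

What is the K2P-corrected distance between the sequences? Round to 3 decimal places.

Of 42 sites, 9 differences are transitions and 13 are transversions, so P = 9/42 ≈ 0.214286 and Q = 13/42 ≈ 0.309524.
Under the Kimura two-parameter model, d = −½ ln(1 − 2P − Q) − ¼ ln(1 − 2Q).
1 − 2P − Q = 0.261904, giving −½ ln(0.261904) = 0.669889.
1 − 2Q = 0.380952, giving −¼ ln(0.380952) = 0.241270.
d = 0.669889 + 0.241270 = 0.911159.

0.911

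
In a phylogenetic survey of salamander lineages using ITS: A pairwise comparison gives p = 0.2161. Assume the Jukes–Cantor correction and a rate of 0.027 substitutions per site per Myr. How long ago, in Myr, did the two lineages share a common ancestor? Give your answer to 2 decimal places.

d = −(3/4) ln(1 − 4p/3) = −0.75 ln(1 − 0.288133) = −0.75 ln(0.711867)
  = −0.75 × (-0.339864) = 0.254898 substitutions/site.
Under a molecular clock d = 2μt, so t = d/(2μ) = 0.254898 / (2 × 0.027) = 4.72 Myr.

4.72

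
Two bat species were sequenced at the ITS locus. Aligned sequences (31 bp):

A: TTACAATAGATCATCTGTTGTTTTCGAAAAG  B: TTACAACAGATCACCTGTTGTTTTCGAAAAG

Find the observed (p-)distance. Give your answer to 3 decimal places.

The sequences differ at 2 of 31 positions (sites 7, 14).
p = 2/31 = 0.064516… ≈ 0.065 (to 3 d.p.).

0.065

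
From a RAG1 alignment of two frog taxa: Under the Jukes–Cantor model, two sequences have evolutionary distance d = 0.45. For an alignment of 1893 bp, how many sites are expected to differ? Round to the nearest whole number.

641

Invert JC69: p = (3/4)(1 − e^(−4d/3)) = 0.75 × (1 − e^(-0.6)) = 0.75 × (1 − 0.548812) = 0.338391.
Expected differing sites = pL ≈ 0.338391 × 1893 = 640.574163 ≈ 641.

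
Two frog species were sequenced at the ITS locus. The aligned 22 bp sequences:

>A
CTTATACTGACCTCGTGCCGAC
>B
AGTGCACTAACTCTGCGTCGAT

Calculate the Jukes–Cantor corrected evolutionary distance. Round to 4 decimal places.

0.8240

The sequences differ at 11 of 22 sites, so p = 11/22 = 0.5.
d = −(3/4) ln(1 − 4p/3) = −0.75 ln(1 − 0.666667) = −0.75 ln(0.333333)
  = −0.75 × (-1.098613) = 0.823960 substitutions/site.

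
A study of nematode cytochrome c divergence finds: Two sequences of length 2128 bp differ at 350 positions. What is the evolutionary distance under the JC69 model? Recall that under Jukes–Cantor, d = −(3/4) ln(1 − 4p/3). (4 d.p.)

p = 350/2128 ≈ 0.164474.
d = −(3/4) ln(1 − 4p/3) = −0.75 ln(1 − 0.219299) = −0.75 ln(0.780701)
  = −0.75 × (-0.247563) = 0.185672 substitutions/site.

0.1857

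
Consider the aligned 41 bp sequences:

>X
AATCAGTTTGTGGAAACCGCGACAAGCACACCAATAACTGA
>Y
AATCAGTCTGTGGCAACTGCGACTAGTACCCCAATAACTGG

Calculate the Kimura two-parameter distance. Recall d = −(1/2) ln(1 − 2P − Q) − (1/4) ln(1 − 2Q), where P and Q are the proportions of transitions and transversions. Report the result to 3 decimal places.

Of 41 sites, 4 differences are transitions and 3 are transversions, so P = 4/41 ≈ 0.097561 and Q = 3/41 ≈ 0.073171.
Under the Kimura two-parameter model, d = −½ ln(1 − 2P − Q) − ¼ ln(1 − 2Q).
1 − 2P − Q = 0.731707, giving −½ ln(0.731707) = 0.156188.
1 − 2Q = 0.853658, giving −¼ ln(0.853658) = 0.039556.
d = 0.156188 + 0.039556 = 0.195744.

0.196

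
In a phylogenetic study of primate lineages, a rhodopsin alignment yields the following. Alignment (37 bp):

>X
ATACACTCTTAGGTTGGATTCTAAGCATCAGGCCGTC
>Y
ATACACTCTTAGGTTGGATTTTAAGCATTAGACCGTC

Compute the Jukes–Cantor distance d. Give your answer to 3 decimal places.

The sequences differ at 3 of 37 sites (21, 29, 32), so p = 3/37 ≈ 0.081081.
d = −(3/4) ln(1 − 4p/3) = −0.75 ln(1 − 0.108108) = −0.75 ln(0.891892)
  = −0.75 × (-0.114410) = 0.085808 substitutions/site.

0.086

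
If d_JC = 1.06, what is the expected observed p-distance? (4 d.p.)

0.5675

p = (3/4)(1 − e^(−4d/3)) = 0.75 × (1 − e^(-1.413333)) = 0.75 × (1 − 0.243331) = 0.567502.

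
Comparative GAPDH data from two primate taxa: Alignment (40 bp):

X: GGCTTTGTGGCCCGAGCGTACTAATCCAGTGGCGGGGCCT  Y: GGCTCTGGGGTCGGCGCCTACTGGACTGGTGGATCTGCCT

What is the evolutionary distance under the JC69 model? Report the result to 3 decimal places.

0.520

The sequences differ at 15 of 40 sites, so p = 15/40 = 0.375.
d = −(3/4) ln(1 − 4p/3) = −0.75 ln(1 − 0.5) = −0.75 ln(0.5)
  = −0.75 × (-0.693147) = 0.519860 substitutions/site.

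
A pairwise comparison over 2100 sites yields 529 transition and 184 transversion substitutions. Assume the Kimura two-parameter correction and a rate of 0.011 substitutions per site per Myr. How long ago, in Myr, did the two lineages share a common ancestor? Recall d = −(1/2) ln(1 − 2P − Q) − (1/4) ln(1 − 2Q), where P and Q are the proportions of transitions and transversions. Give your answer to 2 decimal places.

22.53

P = 529/2100 ≈ 0.251905 and Q = 184/2100 ≈ 0.087619.
Under the Kimura two-parameter model, d = −½ ln(1 − 2P − Q) − ¼ ln(1 − 2Q).
1 − 2P − Q = 0.408571, giving −½ ln(0.408571) = 0.447545.
1 − 2Q = 0.824762, giving −¼ ln(0.824762) = 0.048165.
d = 0.447545 + 0.048165 = 0.495710.
Under a molecular clock d = 2μt, so t = d/(2μ) = 0.495710 / (2 × 0.011) = 22.53 Myr.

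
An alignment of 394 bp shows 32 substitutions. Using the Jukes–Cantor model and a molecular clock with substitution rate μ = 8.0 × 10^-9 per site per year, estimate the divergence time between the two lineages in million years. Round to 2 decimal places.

5.37

p = 32/394 ≈ 0.081218.
d = −(3/4) ln(1 − 4p/3) = −0.75 ln(1 − 0.108291) = −0.75 ln(0.891709)
  = −0.75 × (-0.114615) = 0.085961 substitutions/site.
Under a molecular clock d = 2μt, so t = d/(2μ) = 0.085961 / (2 × 8.0 × 10^-9) = 5.37 million years.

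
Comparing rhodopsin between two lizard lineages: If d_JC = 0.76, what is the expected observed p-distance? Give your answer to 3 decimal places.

0.478

p = (3/4)(1 − e^(−4d/3)) = 0.75 × (1 − e^(-1.013333)) = 0.75 × (1 − 0.363007) = 0.477745.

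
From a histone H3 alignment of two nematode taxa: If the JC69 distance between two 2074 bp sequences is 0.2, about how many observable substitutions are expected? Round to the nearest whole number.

Invert JC69: p = (3/4)(1 − e^(−4d/3)) = 0.75 × (1 − e^(-0.266667)) = 0.75 × (1 − 0.765928) = 0.175554.
Expected differing sites = pL ≈ 0.175554 × 2074 = 364.098996 ≈ 364.

364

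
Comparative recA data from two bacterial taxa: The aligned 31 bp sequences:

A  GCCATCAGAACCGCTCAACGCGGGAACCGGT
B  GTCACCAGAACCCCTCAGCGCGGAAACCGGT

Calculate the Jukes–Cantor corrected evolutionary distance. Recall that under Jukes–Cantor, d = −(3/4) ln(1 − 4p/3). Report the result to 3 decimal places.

0.182

The sequences differ at 5 of 31 sites (2, 5, 13, 18, 24), so p = 5/31 ≈ 0.16129.
d = −(3/4) ln(1 − 4p/3) = −0.75 ln(1 − 0.215053) = −0.75 ln(0.784947)
  = −0.75 × (-0.242139) = 0.181604 substitutions/site.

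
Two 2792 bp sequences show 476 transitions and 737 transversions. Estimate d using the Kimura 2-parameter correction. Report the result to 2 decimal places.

0.65

P = 476/2792 ≈ 0.170487 and Q = 737/2792 ≈ 0.263968.
Under the Kimura two-parameter model, d = −½ ln(1 − 2P − Q) − ¼ ln(1 − 2Q).
1 − 2P − Q = 0.395058, giving −½ ln(0.395058) = 0.464361.
1 − 2Q = 0.472064, giving −¼ ln(0.472064) = 0.187660.
d = 0.464361 + 0.187660 = 0.652021.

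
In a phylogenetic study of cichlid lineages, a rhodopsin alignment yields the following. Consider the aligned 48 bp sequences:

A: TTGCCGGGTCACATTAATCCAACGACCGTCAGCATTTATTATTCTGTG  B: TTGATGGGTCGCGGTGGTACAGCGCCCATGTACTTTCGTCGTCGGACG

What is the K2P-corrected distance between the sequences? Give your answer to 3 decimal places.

0.954

Of 48 sites, 15 differences are transitions and 9 are transversions, so P = 15/48 = 0.3125 and Q = 9/48 = 0.1875.
Under the Kimura two-parameter model, d = −½ ln(1 − 2P − Q) − ¼ ln(1 − 2Q).
1 − 2P − Q = 0.1875, giving −½ ln(0.1875) = 0.836988.
1 − 2Q = 0.625, giving −¼ ln(0.625) = 0.117501.
d = 0.836988 + 0.117501 = 0.954489.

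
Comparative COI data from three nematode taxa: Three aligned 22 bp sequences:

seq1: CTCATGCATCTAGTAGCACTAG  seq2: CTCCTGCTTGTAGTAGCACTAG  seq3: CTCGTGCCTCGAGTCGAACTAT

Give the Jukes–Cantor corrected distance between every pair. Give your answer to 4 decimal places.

seq1–seq2: 3/22 sites differ → p ≈ 0.136364, d = −0.75 ln(1 − 0.181819) = 0.150504 ≈ 0.1505.
seq1–seq3: 6/22 sites differ → p ≈ 0.272727, d = −0.75 ln(1 − 0.363636) = 0.338988 ≈ 0.3390.
seq2–seq3: 7/22 sites differ → p ≈ 0.318182, d = −0.75 ln(1 − 0.424243) = 0.414052 ≈ 0.4141.

d(seq1,seq2) = 0.1505, d(seq1,seq3) = 0.3390, d(seq2,seq3) = 0.4141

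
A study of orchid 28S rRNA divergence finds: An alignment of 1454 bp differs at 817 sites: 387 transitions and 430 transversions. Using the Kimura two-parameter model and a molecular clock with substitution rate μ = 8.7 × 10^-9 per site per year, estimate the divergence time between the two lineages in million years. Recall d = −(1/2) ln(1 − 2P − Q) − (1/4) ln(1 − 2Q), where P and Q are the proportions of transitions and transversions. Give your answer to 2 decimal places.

63.45

P = 387/1454 ≈ 0.266162 and Q = 430/1454 ≈ 0.295736.
Under the Kimura two-parameter model, d = −½ ln(1 − 2P − Q) − ¼ ln(1 − 2Q).
1 − 2P − Q = 0.17194, giving −½ ln(0.17194) = 0.880305.
1 − 2Q = 0.408528, giving −¼ ln(0.408528) = 0.223799.
d = 0.880305 + 0.223799 = 1.104104.
Under a molecular clock d = 2μt, so t = d/(2μ) = 1.104104 / (2 × 8.7 × 10^-9) = 63.45 million years.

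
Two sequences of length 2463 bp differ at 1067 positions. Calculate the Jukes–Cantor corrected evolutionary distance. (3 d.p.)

0.646

p = 1067/2463 ≈ 0.433212.
d = −(3/4) ln(1 − 4p/3) = −0.75 ln(1 − 0.577616) = −0.75 ln(0.422384)
  = −0.75 × (-0.861840) = 0.646380 substitutions/site.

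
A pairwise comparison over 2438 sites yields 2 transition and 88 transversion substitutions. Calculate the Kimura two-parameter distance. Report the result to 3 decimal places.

0.038

P = 2/2438 ≈ 0.00082 and Q = 88/2438 ≈ 0.036095.
Under the Kimura two-parameter model, d = −½ ln(1 − 2P − Q) − ¼ ln(1 − 2Q).
1 − 2P − Q = 0.962265, giving −½ ln(0.962265) = 0.019233.
1 − 2Q = 0.92781, giving −¼ ln(0.92781) = 0.018732.
d = 0.019233 + 0.018732 = 0.037965.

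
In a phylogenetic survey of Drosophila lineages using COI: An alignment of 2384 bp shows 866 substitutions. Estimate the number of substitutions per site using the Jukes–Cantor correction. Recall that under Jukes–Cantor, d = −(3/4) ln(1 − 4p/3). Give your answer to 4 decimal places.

p = 866/2384 ≈ 0.363255.
d = −(3/4) ln(1 − 4p/3) = −0.75 ln(1 − 0.48434) = −0.75 ln(0.51566)
  = −0.75 × (-0.662308) = 0.496731 substitutions/site.

0.4967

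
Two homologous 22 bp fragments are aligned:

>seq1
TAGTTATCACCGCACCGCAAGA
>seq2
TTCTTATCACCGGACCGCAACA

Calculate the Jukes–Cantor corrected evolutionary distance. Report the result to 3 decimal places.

The sequences differ at 4 of 22 sites (2, 3, 13, 21), so p = 4/22 ≈ 0.181818.
d = −(3/4) ln(1 − 4p/3) = −0.75 ln(1 − 0.242424) = −0.75 ln(0.757576)
  = −0.75 × (-0.277631) = 0.208223 substitutions/site.

0.208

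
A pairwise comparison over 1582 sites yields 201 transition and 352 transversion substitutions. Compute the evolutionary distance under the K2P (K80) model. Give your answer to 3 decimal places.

0.471

P = 201/1582 ≈ 0.127054 and Q = 352/1582 ≈ 0.222503.
Under the Kimura two-parameter model, d = −½ ln(1 − 2P − Q) − ¼ ln(1 − 2Q).
1 − 2P − Q = 0.523389, giving −½ ln(0.523389) = 0.323715.
1 − 2Q = 0.554994, giving −¼ ln(0.554994) = 0.147199.
d = 0.323715 + 0.147199 = 0.470914.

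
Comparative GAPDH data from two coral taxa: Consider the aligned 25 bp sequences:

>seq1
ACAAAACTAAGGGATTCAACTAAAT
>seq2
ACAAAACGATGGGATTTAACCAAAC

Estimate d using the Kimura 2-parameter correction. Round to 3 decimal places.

0.236

Of 25 sites, 3 differences are transitions and 2 are transversions, so P = 3/25 = 0.12 and Q = 2/25 = 0.08.
Under the Kimura two-parameter model, d = −½ ln(1 − 2P − Q) − ¼ ln(1 − 2Q).
1 − 2P − Q = 0.68, giving −½ ln(0.68) = 0.192831.
1 − 2Q = 0.84, giving −¼ ln(0.84) = 0.043588.
d = 0.192831 + 0.043588 = 0.236419.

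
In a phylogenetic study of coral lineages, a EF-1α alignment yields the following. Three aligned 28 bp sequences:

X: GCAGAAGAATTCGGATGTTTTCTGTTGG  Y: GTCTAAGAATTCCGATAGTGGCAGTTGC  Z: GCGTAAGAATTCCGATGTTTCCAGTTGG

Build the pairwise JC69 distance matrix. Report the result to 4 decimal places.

X–Y: 10/28 sites differ → p ≈ 0.357143, d = −0.75 ln(1 − 0.476191) = 0.484971 ≈ 0.4850.
X–Z: 5/28 sites differ → p ≈ 0.178571, d = −0.75 ln(1 − 0.238095) = 0.203950 ≈ 0.2040.
Y–Z: 7/28 sites differ → p = 0.25, d = −0.75 ln(1 − 0.333333) = 0.304098 ≈ 0.3041.

d(X,Y) = 0.4850, d(X,Z) = 0.2040, d(Y,Z) = 0.3041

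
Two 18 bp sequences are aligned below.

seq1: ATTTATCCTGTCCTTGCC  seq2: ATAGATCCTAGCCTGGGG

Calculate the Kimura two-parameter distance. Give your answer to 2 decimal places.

0.57

Of 18 sites, 1 differences are transitions and 6 are transversions, so P = 1/18 ≈ 0.055556 and Q = 6/18 ≈ 0.333333.
Under the Kimura two-parameter model, d = −½ ln(1 − 2P − Q) − ¼ ln(1 − 2Q).
1 − 2P − Q = 0.555555, giving −½ ln(0.555555) = 0.293894.
1 − 2Q = 0.333334, giving −¼ ln(0.333334) = 0.274653.
d = 0.293894 + 0.274653 = 0.568547.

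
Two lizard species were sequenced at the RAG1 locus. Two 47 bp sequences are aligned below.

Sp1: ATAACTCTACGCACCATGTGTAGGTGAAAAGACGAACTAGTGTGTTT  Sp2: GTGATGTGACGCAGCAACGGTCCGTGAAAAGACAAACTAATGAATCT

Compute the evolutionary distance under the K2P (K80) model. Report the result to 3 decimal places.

Of 47 sites, 8 differences are transitions and 9 are transversions, so P = 8/47 ≈ 0.170213 and Q = 9/47 ≈ 0.191489.
Under the Kimura two-parameter model, d = −½ ln(1 − 2P − Q) − ¼ ln(1 − 2Q).
1 − 2P − Q = 0.468085, giving −½ ln(0.468085) = 0.379553.
1 − 2Q = 0.617022, giving −¼ ln(0.617022) = 0.120713.
d = 0.379553 + 0.120713 = 0.500266.

0.500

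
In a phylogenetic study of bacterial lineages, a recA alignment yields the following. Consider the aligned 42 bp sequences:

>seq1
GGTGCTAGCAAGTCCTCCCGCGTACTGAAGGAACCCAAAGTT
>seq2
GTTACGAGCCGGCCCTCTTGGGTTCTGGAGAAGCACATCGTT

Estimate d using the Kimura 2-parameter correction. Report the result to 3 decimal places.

Of 42 sites, 8 differences are transitions and 8 are transversions, so P = 8/42 ≈ 0.190476 and Q = 8/42 ≈ 0.190476.
Under the Kimura two-parameter model, d = −½ ln(1 − 2P − Q) − ¼ ln(1 − 2Q).
1 − 2P − Q = 0.428572, giving −½ ln(0.428572) = 0.423648.
1 − 2Q = 0.619048, giving −¼ ln(0.619048) = 0.119893.
d = 0.423648 + 0.119893 = 0.543541.

0.544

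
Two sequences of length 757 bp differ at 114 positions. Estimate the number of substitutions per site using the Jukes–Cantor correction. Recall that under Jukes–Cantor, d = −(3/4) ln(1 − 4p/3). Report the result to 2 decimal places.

0.17

p = 114/757 ≈ 0.150594.
d = −(3/4) ln(1 − 4p/3) = −0.75 ln(1 − 0.200792) = −0.75 ln(0.799208)
  = −0.75 × (-0.224134) = 0.168101 substitutions/site.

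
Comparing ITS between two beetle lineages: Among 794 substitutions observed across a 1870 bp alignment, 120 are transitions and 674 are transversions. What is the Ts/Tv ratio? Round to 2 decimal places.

0.18

R = 120/674 = 0.178041… ≈ 0.18 (to 2 d.p.).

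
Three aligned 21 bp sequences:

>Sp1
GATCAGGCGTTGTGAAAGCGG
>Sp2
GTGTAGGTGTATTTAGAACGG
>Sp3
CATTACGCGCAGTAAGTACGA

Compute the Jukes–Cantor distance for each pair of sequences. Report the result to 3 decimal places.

Sp1–Sp2: 9/21 sites differ → p ≈ 0.428571, d = −0.75 ln(1 − 0.571428) = 0.635472 ≈ 0.635.
Sp1–Sp3: 10/21 sites differ → p ≈ 0.47619, d = −0.75 ln(1 − 0.63492) = 0.755729 ≈ 0.756.
Sp2–Sp3: 10/21 sites differ → p ≈ 0.47619, d = −0.75 ln(1 − 0.63492) = 0.755729 ≈ 0.756.

d(Sp1,Sp2) = 0.635, d(Sp1,Sp3) = 0.756, d(Sp2,Sp3) = 0.756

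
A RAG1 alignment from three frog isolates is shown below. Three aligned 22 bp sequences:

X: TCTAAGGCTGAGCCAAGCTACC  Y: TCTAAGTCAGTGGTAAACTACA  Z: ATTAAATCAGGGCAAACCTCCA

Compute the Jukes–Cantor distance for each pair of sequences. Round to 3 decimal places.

X–Y: 7/22 sites differ → p ≈ 0.318182, d = −0.75 ln(1 − 0.424243) = 0.414052 ≈ 0.414.
X–Z: 10/22 sites differ → p ≈ 0.454545, d = −0.75 ln(1 − 0.60606) = 0.698667 ≈ 0.699.
Y–Z: 8/22 sites differ → p ≈ 0.363636, d = −0.75 ln(1 − 0.484848) = 0.497470 ≈ 0.497.

d(X,Y) = 0.414, d(X,Z) = 0.699, d(Y,Z) = 0.497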